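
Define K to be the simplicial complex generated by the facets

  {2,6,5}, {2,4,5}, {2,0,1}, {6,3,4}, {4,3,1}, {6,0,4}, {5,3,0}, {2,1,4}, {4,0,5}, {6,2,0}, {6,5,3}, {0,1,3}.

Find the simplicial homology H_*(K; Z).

H_0 = Z,  H_1 = Z/2,  H_2 = 0.

We work with the vertex ordering 0 < 1 < 2 < 3 < 4 < 5 < 6. The simplices of K, each written with vertices in increasing order, are:

  0-simplices (7): [0], [1], [2], [3], [4], [5], [6]
  1-simplices (18): [0,1], [0,2], [0,3], [0,4], [0,5], [0,6], [1,2], [1,3], [1,4], [2,4], [2,5], [2,6], [3,4], [3,5], [3,6], [4,5], [4,6], [5,6]
  2-simplices (12): [0,1,2], [0,1,3], [0,2,6], [0,3,5], [0,4,5], [0,4,6], [1,2,4], [1,3,4], [2,4,5], [2,5,6], [3,4,6], [3,5,6]

so the chain groups are C_0 ≅ Z^7, C_1 ≅ Z^18, C_2 ≅ Z^12.

The boundary map ∂_1: C_1 → C_0 maps an edge to its endpoints' difference, ∂[p,q] = q − p.
The 7×18 boundary matrix has rank 6 and Smith normal form diag(1,1,1,1,1,1).

Boundary ∂_2: C_2 → C_1 maps a triangle to the signed sum of its edges. For instance
  ∂[0,1,2] = [1,2] − [0,2] + [0,1],
  ∂[1,2,4] = [2,4] − [1,4] + [1,2].
This gives a 18×12 integer matrix of rank 12; reducing to Smith normal form yields diagonal entries (1,1,1,1,1,1,1,1,1,1,1,2).

Reading off H_k = ker ∂_k / im ∂_{k+1}:

  H_0: rank C_0 − rank ∂_1 = 7 − 6 = 1, and the invariant factors of ∂_1 are all 1, so H_0 ≅ Z.
  H_1: rank ker ∂_1 − rank ∂_2 = (18 − 6) − 12 = 0, and ∂_2 has invariant factor 2 > 1, so H_1 ≅ Z/2.
  H_2: rank ker ∂_2 − rank ∂_3 = (12 − 12) − 0 = 0, and there is no ∂_3, so H_2 ≅ 0.

As a check, the Euler characteristic is 7 − 18 + 12 = 1, which agrees with 1 − 0 + 0 = 1.
(K is a triangulation of the real projective plane RP^2.)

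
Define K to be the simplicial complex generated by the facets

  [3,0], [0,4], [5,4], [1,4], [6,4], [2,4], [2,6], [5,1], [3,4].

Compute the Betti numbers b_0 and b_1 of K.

b_0 = 1, b_1 = 3.

Take the total order 0 < 1 < 2 < 3 < 4 < 5 < 6 on the vertex set. Then K (dimension 1) consists of the simplices:

  0-simplices (7): [0], [1], [2], [3], [4], [5], [6]
  1-simplices (9): [0,3], [0,4], [1,4], [1,5], [2,4], [2,6], [3,4], [4,5], [4,6]

so the chain groups are C_0 ≅ Z^7, C_1 ≅ Z^9.

∂_1: C_1 → C_0 maps an edge to its endpoints' difference, ∂[p,q] = q − p. For instance
  ∂[0,4] = [4] − [0].
This gives a 7×9 integer matrix of rank 6; reducing to Smith normal form yields diagonal entries (1,1,1,1,1,1).

Now H_k = ker ∂_k / im ∂_{k+1}, so:

  H_0: rank C_0 − rank ∂_1 = 7 − 6 = 1, and the invariant factors of ∂_1 are all 1, so H_0 ≅ Z.
  H_1: rank ker ∂_1 − rank ∂_2 = (9 − 6) − 0 = 3, and there is no ∂_2, so H_1 ≅ Z^3.

Hence the Betti numbers are b_0 = 1, b_1 = 3.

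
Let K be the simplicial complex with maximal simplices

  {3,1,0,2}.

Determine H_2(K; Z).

H_2 ≅ 0.

Fix the vertex order 0 < 1 < 2 < 3 and write every simplex with vertices in increasing order. Then dim K = 3 and the simplices of K are:

  0-simplices (4): [0], [1], [2], [3]
  1-simplices (6): [0,1], [0,2], [0,3], [1,2], [1,3], [2,3]
  2-simplices (4): [0,1,2], [0,1,3], [0,2,3], [1,2,3]
  3-simplices (1): [0,1,2,3]

Hence C_0 ≅ Z^4, C_1 ≅ Z^6, C_2 ≅ Z^4, C_3 ≅ Z^1.

The boundary map ∂_1: C_1 → C_0 maps an edge to its endpoints' difference, ∂[p,q] = q − p. For instance
  ∂[1,3] = [3] − [1].
This gives a 4×6 integer matrix of rank 3; reducing to Smith normal form yields diagonal entries (1,1,1).

∂_2: C_2 → C_1 sends each 2-simplex [p,q,r] to [q,r] − [p,r] + [p,q]. For instance
  ∂[0,1,3] = [1,3] − [0,3] + [0,1],
  ∂[1,2,3] = [2,3] − [1,3] + [1,2].
The 6×4 boundary matrix has rank 3 and Smith normal form diag(1,1,1).

∂_3: C_3 → C_2 sends each 3-simplex σ to the alternating sum Σ_i (−1)^i (σ with its i-th vertex removed). For instance
  ∂[0,1,2,3] = [1,2,3] − [0,2,3] + [0,1,3] − [0,1,2].
This gives a 4×1 integer matrix of rank 1; reducing to Smith normal form yields diagonal entries (1).

Now H_k = ker ∂_k / im ∂_{k+1}, so:

  H_2: rank ker ∂_2 − rank ∂_3 = (4 − 3) − 1 = 0, and the invariant factors of ∂_3 are all 1, so H_2 ≅ 0.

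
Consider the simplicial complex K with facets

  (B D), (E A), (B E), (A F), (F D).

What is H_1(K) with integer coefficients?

K has 5 vertices, 5 edges.
rank ∂_1 = 4, rank ∂_2 = 0 ⇒ b_1 = 5 − 4 − 0 = 1. So H_1 = Z.

H_1 ≅ Z.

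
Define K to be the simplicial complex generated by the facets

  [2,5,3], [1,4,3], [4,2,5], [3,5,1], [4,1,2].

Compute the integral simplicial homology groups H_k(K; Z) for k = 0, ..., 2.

H_0 = Z,  H_1 = Z,  H_2 = 0.

Order the vertices as 1 < 2 < 3 < 4 < 5. Listing each simplex with vertices in this order, K has dimension 2 with simplices:

  0-simplices (5): [1], [2], [3], [4], [5]
  1-simplices (10): [1,2], [1,3], [1,4], [1,5], [2,3], [2,4], [2,5], [3,4], [3,5], [4,5]
  2-simplices (5): [1,2,4], [1,3,4], [1,3,5], [2,3,5], [2,4,5]

giving chain groups C_0 ≅ Z^5, C_1 ≅ Z^10, C_2 ≅ Z^5.

∂_1: C_1 → C_0 sends each edge [p,q] (with p < q) to q − p.
The resulting 5×10 matrix has rank 4, and its Smith normal form has invariant factors (1,1,1,1).

∂_2: C_2 → C_1 acts by ∂[p,q,r] = [q,r] − [p,r] + [p,q]. For instance
  ∂[2,3,5] = [3,5] − [2,5] + [2,3],
  ∂[1,3,5] = [3,5] − [1,5] + [1,3].
The resulting 10×5 matrix has rank 5, and its Smith normal form has invariant factors (1,1,1,1,1).

Computing H_k = (kernel of ∂_k) / (image of ∂_{k+1}):

  H_0: rank C_0 − rank ∂_1 = 5 − 4 = 1, and the invariant factors of ∂_1 are all 1, so H_0 = Z.
  H_1: rank ker ∂_1 − rank ∂_2 = (10 − 4) − 5 = 1, and the invariant factors of ∂_2 are all 1, so H_1 = Z.
  H_2: rank ker ∂_2 − rank ∂_3 = (5 − 5) − 0 = 0, and there is no ∂_3, so H_2 = 0.

As a check, the Euler characteristic is 5 − 10 + 5 = 0, which agrees with 1 − 1 + 0 = 0.
(K is a triangulation of the Möbius band.)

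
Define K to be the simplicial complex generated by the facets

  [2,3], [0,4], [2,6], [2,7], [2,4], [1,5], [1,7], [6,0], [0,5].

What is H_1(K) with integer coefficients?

H_1 = Z^2.

Order the vertices as 0 < 1 < 2 < 3 < 4 < 5 < 6 < 7. Listing each simplex with vertices in this order, K has dimension 1 with simplices:

  0-simplices (8): [0], [1], [2], [3], [4], [5], [6], [7]
  1-simplices (9): [0,4], [0,5], [0,6], [1,5], [1,7], [2,3], [2,4], [2,6], [2,7]

giving chain groups C_0 ≅ Z^8, C_1 ≅ Z^9.

∂_1: C_1 → C_0 sends each edge [p,q] (with p < q) to q − p.
This gives a 8×9 integer matrix of rank 7; reducing to Smith normal form yields diagonal entries (1,1,1,1,1,1,1).

Reading off H_k = ker ∂_k / im ∂_{k+1}:

  H_1: rank ker ∂_1 − rank ∂_2 = (9 − 7) − 0 = 2, and there is no ∂_2, so H_1 = Z^2.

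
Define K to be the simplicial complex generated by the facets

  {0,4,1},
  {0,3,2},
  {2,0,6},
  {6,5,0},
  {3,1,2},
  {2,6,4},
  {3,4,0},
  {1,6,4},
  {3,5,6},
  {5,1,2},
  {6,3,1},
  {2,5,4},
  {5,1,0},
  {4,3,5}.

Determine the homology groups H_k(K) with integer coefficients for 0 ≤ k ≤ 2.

H_0 = Z,  H_1 = Z^2,  H_2 = Z.

Fix the vertex order 0 < 1 < 2 < 3 < 4 < 5 < 6 and write every simplex with vertices in increasing order. Then dim K = 2 and the simplices of K are:

  0-simplices (7): [0], [1], [2], [3], [4], [5], [6]
  1-simplices (21): [0,1], [0,2], [0,3], [0,4], [0,5], [0,6], [1,2], [1,3], [1,4], [1,5], [1,6], [2,3], [2,4], [2,5], [2,6], [3,4], [3,5], [3,6], [4,5], [4,6], [5,6]
  2-simplices (14): [0,1,4], [0,1,5], [0,2,3], [0,2,6], [0,3,4], [0,5,6], [1,2,3], [1,2,5], [1,3,6], [1,4,6], [2,4,5], [2,4,6], [3,4,5], [3,5,6]

Hence C_0 ≅ Z^7, C_1 ≅ Z^21, C_2 ≅ Z^14.

∂_1: C_1 → C_0 is given by ∂[p,q] = [q] − [p].
The resulting 7×21 matrix has rank 6, and its Smith normal form has invariant factors (1,1,1,1,1,1).

The boundary map ∂_2: C_2 → C_1 sends each 2-simplex [p,q,r] to [q,r] − [p,r] + [p,q]. For instance
  ∂[0,2,6] = [2,6] − [0,6] + [0,2],
  ∂[3,5,6] = [5,6] − [3,6] + [3,5].
The resulting 21×14 matrix has rank 13, and its Smith normal form has invariant factors (1,1,1,1,1,1,1,1,1,1,1,1,1).

From H_k ≅ ker(∂_k) / im(∂_{k+1}) we obtain:

  H_0: rank C_0 − rank ∂_1 = 7 − 6 = 1, and the invariant factors of ∂_1 are all 1, so H_0 = Z.
  H_1: rank ker ∂_1 − rank ∂_2 = (21 − 6) − 13 = 2, and the invariant factors of ∂_2 are all 1, so H_1 = Z^2.
  H_2: rank ker ∂_2 − rank ∂_3 = (14 − 13) − 0 = 1, and there is no ∂_3, so H_2 = Z.

As a check, the Euler characteristic is 7 − 21 + 14 = 0, which agrees with 1 − 2 + 1 = 0.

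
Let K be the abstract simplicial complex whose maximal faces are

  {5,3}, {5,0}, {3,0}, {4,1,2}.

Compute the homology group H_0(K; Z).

Fix the vertex order 0 < 1 < 2 < 3 < 4 < 5 and write every simplex with vertices in increasing order. Then dim K = 2 and the simplices of K are:

  0-simplices (6): [0], [1], [2], [3], [4], [5]
  1-simplices (6): [0,3], [0,5], [1,2], [1,4], [2,4], [3,5]
  2-simplices (1): [1,2,4]

giving chain groups C_0 ≅ Z^6, C_1 ≅ Z^6, C_2 ≅ Z^1.

∂_1: C_1 → C_0 sends each edge [p,q] (with p < q) to q − p.
As a 6×6 matrix over Z this has rank 4, with invariant factors (1,1,1,1).

Boundary ∂_2: C_2 → C_1 maps a triangle to the signed sum of its edges. For instance
  ∂[1,2,4] = [2,4] − [1,4] + [1,2].
As a 6×1 matrix over Z this has rank 1, with invariant factors (1).

Reading off H_k = ker ∂_k / im ∂_{k+1}:

  H_0: rank C_0 − rank ∂_1 = 6 − 4 = 2, and the invariant factors of ∂_1 are all 1, so H_0 ≅ Z^2.

(K is a triangulation of the disjoint union of the circle S^1 and the 2-simplex.)

H_0 ≅ Z^2.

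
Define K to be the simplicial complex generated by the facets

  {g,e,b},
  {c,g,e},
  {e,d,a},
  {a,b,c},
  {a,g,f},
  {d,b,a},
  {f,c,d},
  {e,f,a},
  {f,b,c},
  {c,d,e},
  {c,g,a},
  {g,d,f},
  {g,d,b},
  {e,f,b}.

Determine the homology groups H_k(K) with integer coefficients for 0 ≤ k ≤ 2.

Order the vertices as a < b < c < d < e < f < g. Listing each simplex with vertices in this order, K has dimension 2 with simplices:

  0-simplices (7): a, b, c, d, e, f, g
  1-simplices (21): ab, ac, ad, ae, af, ag, bc, bd, be, bf, bg, cd, ce, cf, cg, de, df, dg, ef, eg, fg
  2-simplices (14): abc, abd, acg, ade, aef, afg, bcf, bdg, bef, beg, cde, cdf, ceg, dfg

giving chain groups C_0 ≅ Z^7, C_1 ≅ Z^21, C_2 ≅ Z^14.

Boundary ∂_1: C_1 → C_0 sends each edge [p,q] (with p < q) to q − p. For instance
  ∂bc = c − b.
This gives a 7×21 integer matrix of rank 6; reducing to Smith normal form yields diagonal entries (1,1,1,1,1,1).

Boundary ∂_2: C_2 → C_1 sends each 2-simplex [p,q,r] to [q,r] − [p,r] + [p,q]. For instance
  ∂beg = eg − bg + be,
  ∂acg = cg − ag + ac.
As a 21×14 matrix over Z this has rank 13, with invariant factors (1,1,1,1,1,1,1,1,1,1,1,1,1).

From H_k ≅ ker(∂_k) / im(∂_{k+1}) we obtain:

  H_0: rank C_0 − rank ∂_1 = 7 − 6 = 1, and the invariant factors of ∂_1 are all 1, so H_0 ≅ Z.
  H_1: rank ker ∂_1 − rank ∂_2 = (21 − 6) − 13 = 2, and the invariant factors of ∂_2 are all 1, so H_1 ≅ Z^2.
  H_2: rank ker ∂_2 − rank ∂_3 = (14 − 13) − 0 = 1, and there is no ∂_3, so H_2 ≅ Z.

As a check, the Euler characteristic is 7 − 21 + 14 = 0, which agrees with 1 − 2 + 1 = 0.

H_0 ≅ Z,  H_1 ≅ Z^2,  H_2 ≅ Z.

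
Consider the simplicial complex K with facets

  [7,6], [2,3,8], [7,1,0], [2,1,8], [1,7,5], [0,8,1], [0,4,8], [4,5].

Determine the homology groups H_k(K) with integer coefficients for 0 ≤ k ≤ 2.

Order the vertices as 0 < 1 < 2 < 3 < 4 < 5 < 6 < 7 < 8. Listing each simplex with vertices in this order, K has dimension 2 with simplices:

  0-simplices (9): [0], [1], [2], [3], [4], [5], [6], [7], [8]
  1-simplices (15): [0,1], [0,4], [0,7], [0,8], [1,2], [1,5], [1,7], [1,8], [2,3], [2,8], [3,8], [4,5], [4,8], [5,7], [6,7]
  2-simplices (6): [0,1,7], [0,1,8], [0,4,8], [1,2,8], [1,5,7], [2,3,8]

giving chain groups C_0 ≅ Z^9, C_1 ≅ Z^15, C_2 ≅ Z^6.

∂_1: C_1 → C_0 sends each edge [p,q] (with p < q) to q − p. For instance
  ∂[6,7] = [7] − [6].
As a 9×15 matrix over Z this has rank 8, with invariant factors (1,1,1,1,1,1,1,1).

∂_2: C_2 → C_1 acts by ∂[p,q,r] = [q,r] − [p,r] + [p,q]. For instance
  ∂[1,2,8] = [2,8] − [1,8] + [1,2],
  ∂[0,4,8] = [4,8] − [0,8] + [0,4].
As a 15×6 matrix over Z this has rank 6, with invariant factors (1,1,1,1,1,1).

Computing H_k = (kernel of ∂_k) / (image of ∂_{k+1}):

  H_0: rank C_0 − rank ∂_1 = 9 − 8 = 1, and the invariant factors of ∂_1 are all 1, so H_0 = Z.
  H_1: rank ker ∂_1 − rank ∂_2 = (15 − 8) − 6 = 1, and the invariant factors of ∂_2 are all 1, so H_1 = Z.
  H_2: rank ker ∂_2 − rank ∂_3 = (6 − 6) − 0 = 0, and there is no ∂_3, so H_2 = 0.

H_0 ≅ Z,  H_1 ≅ Z,  H_2 = 0.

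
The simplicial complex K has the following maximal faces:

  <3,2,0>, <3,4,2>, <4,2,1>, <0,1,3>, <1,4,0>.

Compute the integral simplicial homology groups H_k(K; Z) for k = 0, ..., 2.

Take the total order 0 < 1 < 2 < 3 < 4 on the vertex set. Then K (dimension 2) consists of the simplices:

  0-simplices (5): [0], [1], [2], [3], [4]
  1-simplices (10): [0,1], [0,2], [0,3], [0,4], [1,2], [1,3], [1,4], [2,3], [2,4], [3,4]
  2-simplices (5): [0,1,3], [0,1,4], [0,2,3], [1,2,4], [2,3,4]

Hence C_0 ≅ Z^5, C_1 ≅ Z^10, C_2 ≅ Z^5.

∂_1: C_1 → C_0 is given by ∂[p,q] = [q] − [p].
As a 5×10 matrix over Z this has rank 4, with invariant factors (1,1,1,1).

Boundary ∂_2: C_2 → C_1 acts by ∂[p,q,r] = [q,r] − [p,r] + [p,q]. For instance
  ∂[0,2,3] = [2,3] − [0,3] + [0,2],
  ∂[0,1,3] = [1,3] − [0,3] + [0,1].
This gives a 10×5 integer matrix of rank 5; reducing to Smith normal form yields diagonal entries (1,1,1,1,1).

Computing H_k = (kernel of ∂_k) / (image of ∂_{k+1}):

  H_0: rank C_0 − rank ∂_1 = 5 − 4 = 1, and the invariant factors of ∂_1 are all 1, so H_0 ≅ Z.
  H_1: rank ker ∂_1 − rank ∂_2 = (10 − 4) − 5 = 1, and the invariant factors of ∂_2 are all 1, so H_1 ≅ Z.
  H_2: rank ker ∂_2 − rank ∂_3 = (5 − 5) − 0 = 0, and there is no ∂_3, so H_2 ≅ 0.

As a check, the Euler characteristic is 5 − 10 + 5 = 0, which agrees with 1 − 1 + 0 = 0.

H_0 ≅ Z,  H_1 ≅ Z,  H_2 = 0.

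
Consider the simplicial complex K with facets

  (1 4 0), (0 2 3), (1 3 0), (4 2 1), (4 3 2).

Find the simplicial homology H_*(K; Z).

H_0 ≅ Z,  H_1 ≅ Z,  H_2 = 0.

We work with the vertex ordering 0 < 1 < 2 < 3 < 4. The simplices of K, each written with vertices in increasing order, are:

  0-simplices (5): [0], [1], [2], [3], [4]
  1-simplices (10): [0,1], [0,2], [0,3], [0,4], [1,2], [1,3], [1,4], [2,3], [2,4], [3,4]
  2-simplices (5): [0,1,3], [0,1,4], [0,2,3], [1,2,4], [2,3,4]

Hence C_0 ≅ Z^5, C_1 ≅ Z^10, C_2 ≅ Z^5.

The boundary map ∂_1: C_1 → C_0 maps an edge to its endpoints' difference, ∂[p,q] = q − p. For instance
  ∂[1,3] = [3] − [1].
The 5×10 boundary matrix has rank 4 and Smith normal form diag(1,1,1,1).

Boundary ∂_2: C_2 → C_1 acts by ∂[p,q,r] = [q,r] − [p,r] + [p,q]. For instance
  ∂[0,1,4] = [1,4] − [0,4] + [0,1],
  ∂[0,2,3] = [2,3] − [0,3] + [0,2].
This gives a 10×5 integer matrix of rank 5; reducing to Smith normal form yields diagonal entries (1,1,1,1,1).

Now H_k = ker ∂_k / im ∂_{k+1}, so:

  H_0: rank C_0 − rank ∂_1 = 5 − 4 = 1, and the invariant factors of ∂_1 are all 1, so H_0 ≅ Z.
  H_1: rank ker ∂_1 − rank ∂_2 = (10 − 4) − 5 = 1, and the invariant factors of ∂_2 are all 1, so H_1 ≅ Z.
  H_2: rank ker ∂_2 − rank ∂_3 = (5 − 5) − 0 = 0, and there is no ∂_3, so H_2 ≅ 0.

(K is a triangulation of the Möbius band.)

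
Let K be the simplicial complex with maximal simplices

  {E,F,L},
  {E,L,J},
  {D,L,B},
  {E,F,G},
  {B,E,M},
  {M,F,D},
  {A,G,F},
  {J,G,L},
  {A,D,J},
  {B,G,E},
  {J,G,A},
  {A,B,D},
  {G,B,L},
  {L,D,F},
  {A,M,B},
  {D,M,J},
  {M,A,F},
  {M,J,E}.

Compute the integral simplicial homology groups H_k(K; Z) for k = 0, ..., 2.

H_0 = Z,  H_1 = Z ⊕ Z/2Z,  H_2 = 0.

Take the total order A < B < D < E < F < G < J < L < M on the vertex set. Then K (dimension 2) consists of the simplices:

  0-simplices (9): A, B, D, E, F, G, J, L, M
  1-simplices (27): AB, AD, AF, AG, AJ, AM, BD, BE, BG, BL, BM, DF, DJ, DL, DM, EF, EG, EJ, EL, EM, FG, FL, FM, GJ, GL, JL, JM
  2-simplices (18): ABD, ABM, ADJ, AFG, AFM, AGJ, BDL, BEG, BEM, BGL, DFL, DFM, DJM, EFG, EFL, EJL, EJM, GJL

so the chain groups are C_0 ≅ Z^9, C_1 ≅ Z^27, C_2 ≅ Z^18.

∂_1: C_1 → C_0 maps an edge to its endpoints' difference, ∂[p,q] = q − p. For instance
  ∂JM = M − J.
This gives a 9×27 integer matrix of rank 8; reducing to Smith normal form yields diagonal entries (1,1,1,1,1,1,1,1).

The boundary map ∂_2: C_2 → C_1 sends each 2-simplex [p,q,r] to [q,r] − [p,r] + [p,q]. For instance
  ∂DJM = JM − DM + DJ,
  ∂BDL = DL − BL + BD.
This gives a 27×18 integer matrix of rank 18; reducing to Smith normal form yields diagonal entries (1,1,1,1,1,1,1,1,1,1,1,1,1,1,1,1,1,2).

From H_k ≅ ker(∂_k) / im(∂_{k+1}) we obtain:

  H_0: rank C_0 − rank ∂_1 = 9 − 8 = 1, and the invariant factors of ∂_1 are all 1, so H_0 = Z.
  H_1: rank ker ∂_1 − rank ∂_2 = (27 − 8) − 18 = 1, and ∂_2 has invariant factor 2 > 1, so H_1 = Z ⊕ Z/2Z.
  H_2: rank ker ∂_2 − rank ∂_3 = (18 − 18) − 0 = 0, and there is no ∂_3, so H_2 = 0.

As a check, the Euler characteristic is 9 − 27 + 18 = 0, which agrees with 1 − 1 + 0 = 0.
(K is a triangulation of the Klein bottle.)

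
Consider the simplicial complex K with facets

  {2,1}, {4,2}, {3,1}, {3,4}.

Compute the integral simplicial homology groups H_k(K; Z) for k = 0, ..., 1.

H_0 = Z,  H_1 = Z.

We work with the vertex ordering 1 < 2 < 3 < 4. The simplices of K, each written with vertices in increasing order, are:

  0-simplices (4): [1], [2], [3], [4]
  1-simplices (4): [1,2], [1,3], [2,4], [3,4]

Hence C_0 ≅ Z^4, C_1 ≅ Z^4.

The boundary map ∂_1: C_1 → C_0 maps an edge to its endpoints' difference, ∂[p,q] = q − p. For instance
  ∂[1,2] = [2] − [1].
The resulting 4×4 matrix has rank 3, and its Smith normal form has invariant factors (1,1,1).

Computing H_k = (kernel of ∂_k) / (image of ∂_{k+1}):

  H_0: rank C_0 − rank ∂_1 = 4 − 3 = 1, and the invariant factors of ∂_1 are all 1, so H_0 = Z.
  H_1: rank ker ∂_1 − rank ∂_2 = (4 − 3) − 0 = 1, and there is no ∂_2, so H_1 = Z.

As a check, the Euler characteristic is 4 − 4 = 0, which agrees with 1 − 1 = 0.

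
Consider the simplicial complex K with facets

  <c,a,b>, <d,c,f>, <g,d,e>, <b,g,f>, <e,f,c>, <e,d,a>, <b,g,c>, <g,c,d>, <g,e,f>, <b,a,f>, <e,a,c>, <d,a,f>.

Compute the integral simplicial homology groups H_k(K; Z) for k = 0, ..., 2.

H_0 ≅ Z,  H_1 ≅ Z/2Z,  H_2 = 0.

Order the vertices as a < b < c < d < e < f < g. Listing each simplex with vertices in this order, K has dimension 2 with simplices:

  0-simplices (7): a, b, c, d, e, f, g
  1-simplices (18): ab, ac, ad, ae, af, bc, bf, bg, cd, ce, cf, cg, de, df, dg, ef, eg, fg
  2-simplices (12): abc, abf, ace, ade, adf, bcg, bfg, cdf, cdg, cef, deg, efg

Hence C_0 ≅ Z^7, C_1 ≅ Z^18, C_2 ≅ Z^12.

∂_1: C_1 → C_0 sends each edge [p,q] (with p < q) to q − p.
The 7×18 boundary matrix has rank 6 and Smith normal form diag(1,1,1,1,1,1).

The boundary map ∂_2: C_2 → C_1 maps a triangle to the signed sum of its edges. For instance
  ∂abc = bc − ac + ab,
  ∂cef = ef − cf + ce.
This gives a 18×12 integer matrix of rank 12; reducing to Smith normal form yields diagonal entries (1,1,1,1,1,1,1,1,1,1,1,2).

Reading off H_k = ker ∂_k / im ∂_{k+1}:

  H_0: rank C_0 − rank ∂_1 = 7 − 6 = 1, and the invariant factors of ∂_1 are all 1, so H_0 ≅ Z.
  H_1: rank ker ∂_1 − rank ∂_2 = (18 − 6) − 12 = 0, and ∂_2 has invariant factor 2 > 1, so H_1 ≅ Z/2Z.
  H_2: rank ker ∂_2 − rank ∂_3 = (12 − 12) − 0 = 0, and there is no ∂_3, so H_2 ≅ 0.

As a check, the Euler characteristic is 7 − 18 + 12 = 1, which agrees with 1 − 0 + 0 = 1.
(K is a triangulation of the real projective plane RP^2.)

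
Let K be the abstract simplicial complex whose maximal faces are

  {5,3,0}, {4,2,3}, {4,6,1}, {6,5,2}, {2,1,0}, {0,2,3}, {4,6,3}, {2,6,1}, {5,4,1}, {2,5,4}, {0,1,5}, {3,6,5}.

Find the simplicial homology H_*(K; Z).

H_0 ≅ Z,  H_1 ≅ Z/2,  H_2 = 0.

K has 7 vertices, 18 edges, 12 triangles.
rank ∂_0 = 0, rank ∂_1 = 6 ⇒ b_0 = 7 − 0 − 6 = 1; all invariant factors of ∂_1 are 1 so no torsion. So H_0 ≅ Z.
rank ∂_1 = 6, rank ∂_2 = 12 ⇒ b_1 = 18 − 6 − 12 = 0; ∂_2 has invariant factor(s) [2] giving torsion. So H_1 ≅ Z/2.
rank ∂_2 = 12, rank ∂_3 = 0 ⇒ b_2 = 12 − 12 − 0 = 0. So H_2 ≅ 0.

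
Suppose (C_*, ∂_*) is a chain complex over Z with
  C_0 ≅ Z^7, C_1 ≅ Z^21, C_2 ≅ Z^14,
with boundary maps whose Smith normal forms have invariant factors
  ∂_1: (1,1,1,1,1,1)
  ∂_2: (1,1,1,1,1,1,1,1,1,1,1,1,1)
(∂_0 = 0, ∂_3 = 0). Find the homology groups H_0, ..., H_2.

H_0 ≅ Z,  H_1 ≅ Z^2,  H_2 ≅ Z.

H_0: b_0 = 7 − 0 − 6 = 1; torsion from ∂_1 factors > 1: none. So H_0 ≅ Z.
H_1: b_1 = 21 − 6 − 13 = 2; torsion from ∂_2 factors > 1: none. So H_1 ≅ Z^2.
H_2: b_2 = 14 − 13 − 0 = 1; torsion from ∂_3 factors > 1: none. So H_2 ≅ Z.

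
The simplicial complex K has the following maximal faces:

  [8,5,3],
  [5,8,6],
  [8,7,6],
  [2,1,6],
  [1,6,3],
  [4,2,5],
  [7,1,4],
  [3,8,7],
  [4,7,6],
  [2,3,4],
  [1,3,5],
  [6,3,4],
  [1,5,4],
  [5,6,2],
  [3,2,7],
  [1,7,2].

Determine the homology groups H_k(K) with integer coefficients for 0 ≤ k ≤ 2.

H_0 = Z,  H_1 = Z^2,  H_2 = Z.

K has 8 vertices, 24 edges, 16 triangles.
rank ∂_0 = 0, rank ∂_1 = 7 ⇒ b_0 = 8 − 0 − 7 = 1; all invariant factors of ∂_1 are 1 so no torsion. So H_0 = Z.
rank ∂_1 = 7, rank ∂_2 = 15 ⇒ b_1 = 24 − 7 − 15 = 2; all invariant factors of ∂_2 are 1 so no torsion. So H_1 = Z^2.
rank ∂_2 = 15, rank ∂_3 = 0 ⇒ b_2 = 16 − 15 − 0 = 1. So H_2 = Z.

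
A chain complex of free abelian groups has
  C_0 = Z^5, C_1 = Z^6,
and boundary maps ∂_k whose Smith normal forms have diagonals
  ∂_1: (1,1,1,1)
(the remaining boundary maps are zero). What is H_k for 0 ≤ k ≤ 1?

H_0 = Z,  H_1 = Z^2.

H_0: b_0 = 5 − 0 − 4 = 1; torsion from ∂_1 factors > 1: none. So H_0 = Z.
H_1: b_1 = 6 − 4 − 0 = 2; torsion from ∂_2 factors > 1: none. So H_1 = Z^2.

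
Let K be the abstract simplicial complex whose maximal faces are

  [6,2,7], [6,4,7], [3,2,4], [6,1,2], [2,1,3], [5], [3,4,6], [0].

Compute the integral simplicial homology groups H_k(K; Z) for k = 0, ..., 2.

H_0 = Z^3,  H_1 = Z,  H_2 = 0.

K has 8 vertices, 12 edges, 6 triangles.
rank ∂_0 = 0, rank ∂_1 = 5 ⇒ b_0 = 8 − 0 − 5 = 3; all invariant factors of ∂_1 are 1 so no torsion. So H_0 = Z^3.
rank ∂_1 = 5, rank ∂_2 = 6 ⇒ b_1 = 12 − 5 − 6 = 1; all invariant factors of ∂_2 are 1 so no torsion. So H_1 = Z.
rank ∂_2 = 6, rank ∂_3 = 0 ⇒ b_2 = 6 − 6 − 0 = 0. So H_2 = 0.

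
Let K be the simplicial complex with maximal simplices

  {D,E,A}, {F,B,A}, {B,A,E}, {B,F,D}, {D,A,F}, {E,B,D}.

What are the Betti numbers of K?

b_0 = 1, b_1 = 0, b_2 = 1.

We work with the vertex ordering A < B < D < E < F. The simplices of K, each written with vertices in increasing order, are:

  0-simplices (5): A, B, D, E, F
  1-simplices (9): AB, AD, AE, AF, BD, BE, BF, DE, DF
  2-simplices (6): ABE, ABF, ADE, ADF, BDE, BDF

so the chain groups are C_0 ≅ Z^5, C_1 ≅ Z^9, C_2 ≅ Z^6.

Boundary ∂_1: C_1 → C_0 maps an edge to its endpoints' difference, ∂[p,q] = q − p. For instance
  ∂AD = D − A.
As a 5×9 matrix over Z this has rank 4, with invariant factors (1,1,1,1).

∂_2: C_2 → C_1 sends each 2-simplex [p,q,r] to [q,r] − [p,r] + [p,q]. For instance
  ∂ADF = DF − AF + AD,
  ∂ABE = BE − AE + AB.
As a 9×6 matrix over Z this has rank 5, with invariant factors (1,1,1,1,1).

Now H_k = ker ∂_k / im ∂_{k+1}, so:

  H_0: rank C_0 − rank ∂_1 = 5 − 4 = 1, and the invariant factors of ∂_1 are all 1, so H_0 = Z.
  H_1: rank ker ∂_1 − rank ∂_2 = (9 − 4) − 5 = 0, and the invariant factors of ∂_2 are all 1, so H_1 = 0.
  H_2: rank ker ∂_2 − rank ∂_3 = (6 − 5) − 0 = 1, and there is no ∂_3, so H_2 = Z.

Hence the Betti numbers are b_0 = 1, b_1 = 0, b_2 = 1.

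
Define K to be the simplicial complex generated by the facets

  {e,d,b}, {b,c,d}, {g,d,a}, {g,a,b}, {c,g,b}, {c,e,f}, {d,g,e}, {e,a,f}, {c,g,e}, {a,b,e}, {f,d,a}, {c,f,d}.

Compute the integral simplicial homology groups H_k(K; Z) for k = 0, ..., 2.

Fix the vertex order a < b < c < d < e < f < g and write every simplex with vertices in increasing order. Then dim K = 2 and the simplices of K are:

  0-simplices (7): a, b, c, d, e, f, g
  1-simplices (18): ab, ad, ae, af, ag, bc, bd, be, bg, cd, ce, cf, cg, de, df, dg, ef, eg
  2-simplices (12): abe, abg, adf, adg, aef, bcd, bcg, bde, cdf, cef, ceg, deg

Hence C_0 ≅ Z^7, C_1 ≅ Z^18, C_2 ≅ Z^12.

∂_1: C_1 → C_0 maps an edge to its endpoints' difference, ∂[p,q] = q − p.
The resulting 7×18 matrix has rank 6, and its Smith normal form has invariant factors (1,1,1,1,1,1).

The boundary map ∂_2: C_2 → C_1 sends each 2-simplex [p,q,r] to [q,r] − [p,r] + [p,q]. For instance
  ∂abe = be − ae + ab,
  ∂deg = eg − dg + de.
The 18×12 boundary matrix has rank 12 and Smith normal form diag(1,1,1,1,1,1,1,1,1,1,1,2).

Now H_k = ker ∂_k / im ∂_{k+1}, so:

  H_0: rank C_0 − rank ∂_1 = 7 − 6 = 1, and the invariant factors of ∂_1 are all 1, so H_0 ≅ Z.
  H_1: rank ker ∂_1 − rank ∂_2 = (18 − 6) − 12 = 0, and ∂_2 has invariant factor 2 > 1, so H_1 ≅ Z_2.
  H_2: rank ker ∂_2 − rank ∂_3 = (12 − 12) − 0 = 0, and there is no ∂_3, so H_2 ≅ 0.

(K is a triangulation of the real projective plane RP^2.)

H_0 = Z,  H_1 = Z_2,  H_2 = 0.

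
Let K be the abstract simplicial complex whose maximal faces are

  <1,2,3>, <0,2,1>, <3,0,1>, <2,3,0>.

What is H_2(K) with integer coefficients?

H_2 = Z.

Order the vertices as 0 < 1 < 2 < 3. Listing each simplex with vertices in this order, K has dimension 2 with simplices:

  0-simplices (4): [0], [1], [2], [3]
  1-simplices (6): [0,1], [0,2], [0,3], [1,2], [1,3], [2,3]
  2-simplices (4): [0,1,2], [0,1,3], [0,2,3], [1,2,3]

giving chain groups C_0 ≅ Z^4, C_1 ≅ Z^6, C_2 ≅ Z^4.

Boundary ∂_1: C_1 → C_0 sends each edge [p,q] (with p < q) to q − p.
The 4×6 boundary matrix has rank 3 and Smith normal form diag(1,1,1).

Boundary ∂_2: C_2 → C_1 acts by ∂[p,q,r] = [q,r] − [p,r] + [p,q]. For instance
  ∂[0,1,3] = [1,3] − [0,3] + [0,1],
  ∂[0,2,3] = [2,3] − [0,3] + [0,2].
This gives a 6×4 integer matrix of rank 3; reducing to Smith normal form yields diagonal entries (1,1,1).

Reading off H_k = ker ∂_k / im ∂_{k+1}:

  H_2: rank ker ∂_2 − rank ∂_3 = (4 − 3) − 0 = 1, and there is no ∂_3, so H_2 = Z.

(K is a triangulation of the 2-sphere S^2.)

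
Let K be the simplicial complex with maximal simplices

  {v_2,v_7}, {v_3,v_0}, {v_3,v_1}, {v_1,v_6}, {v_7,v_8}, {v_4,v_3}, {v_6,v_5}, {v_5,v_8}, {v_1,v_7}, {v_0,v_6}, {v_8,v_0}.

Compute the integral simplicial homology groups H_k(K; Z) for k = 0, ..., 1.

We work with the vertex ordering v_0 < v_1 < v_2 < v_3 < v_4 < v_5 < v_6 < v_7 < v_8. The simplices of K, each written with vertices in increasing order, are:

  0-simplices (9): [v_0], [v_1], [v_2], [v_3], [v_4], [v_5], [v_6], [v_7], [v_8]
  1-simplices (11): [v_0,v_3], [v_0,v_6], [v_0,v_8], [v_1,v_3], [v_1,v_6], [v_1,v_7], [v_2,v_7], [v_3,v_4], [v_5,v_6], [v_5,v_8], [v_7,v_8]

so the chain groups are C_0 ≅ Z^9, C_1 ≅ Z^11.

Boundary ∂_1: C_1 → C_0 is given by ∂[p,q] = [q] − [p]. For instance
  ∂[v_0,v_3] = [v_3] − [v_0].
The 9×11 boundary matrix has rank 8 and Smith normal form diag(1,1,1,1,1,1,1,1).

Now H_k = ker ∂_k / im ∂_{k+1}, so:

  H_0: rank C_0 − rank ∂_1 = 9 − 8 = 1, and the invariant factors of ∂_1 are all 1, so H_0 ≅ Z.
  H_1: rank ker ∂_1 − rank ∂_2 = (11 − 8) − 0 = 3, and there is no ∂_2, so H_1 ≅ Z^3.

H_0 = Z,  H_1 = Z^3.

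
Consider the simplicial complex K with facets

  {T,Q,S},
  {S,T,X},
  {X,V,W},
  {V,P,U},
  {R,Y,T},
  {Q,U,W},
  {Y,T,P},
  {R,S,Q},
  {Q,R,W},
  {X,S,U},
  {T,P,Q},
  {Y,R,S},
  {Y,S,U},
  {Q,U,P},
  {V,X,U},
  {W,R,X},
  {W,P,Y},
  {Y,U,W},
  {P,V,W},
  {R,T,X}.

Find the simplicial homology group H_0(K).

H_0 ≅ Z.

Order the vertices as P < Q < R < S < T < U < V < W < X < Y. Listing each simplex with vertices in this order, K has dimension 2 with simplices:

  0-simplices (10): P, Q, R, S, T, U, V, W, X, Y
  1-simplices (30): PQ, PT, PU, PV, PW, PY, QR, QS, QT, QU, QW, RS, RT, RW, RX, RY, ST, SU, SX, SY, TX, TY, UV, UW, UX, UY, VW, VX, WX, WY
  2-simplices (20): PQT, PQU, PTY, PUV, PVW, PWY, QRS, QRW, QST, QUW, RSY, RTX, RTY, RWX, STX, SUX, SUY, UVX, UWY, VWX

Hence C_0 ≅ Z^10, C_1 ≅ Z^30, C_2 ≅ Z^20.

Boundary ∂_1: C_1 → C_0 maps an edge to its endpoints' difference, ∂[p,q] = q − p. For instance
  ∂VW = W − V.
The resulting 10×30 matrix has rank 9, and its Smith normal form has invariant factors (1,1,1,1,1,1,1,1,1).

Boundary ∂_2: C_2 → C_1 acts by ∂[p,q,r] = [q,r] − [p,r] + [p,q]. For instance
  ∂QST = ST − QT + QS,
  ∂UVX = VX − UX + UV.
The 30×20 boundary matrix has rank 20 and Smith normal form diag(1,1,1,1,1,1,1,1,1,1,1,1,1,1,1,1,1,1,1,2).

Now H_k = ker ∂_k / im ∂_{k+1}, so:

  H_0: rank C_0 − rank ∂_1 = 10 − 9 = 1, and the invariant factors of ∂_1 are all 1, so H_0 = Z.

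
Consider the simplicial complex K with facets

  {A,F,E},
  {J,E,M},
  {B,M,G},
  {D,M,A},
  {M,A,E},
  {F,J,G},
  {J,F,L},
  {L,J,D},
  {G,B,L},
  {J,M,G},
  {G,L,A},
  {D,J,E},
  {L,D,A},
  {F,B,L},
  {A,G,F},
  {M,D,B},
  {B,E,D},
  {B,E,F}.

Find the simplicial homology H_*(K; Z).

K has 9 vertices, 27 edges, 18 triangles.
rank ∂_0 = 0, rank ∂_1 = 8 ⇒ b_0 = 9 − 0 − 8 = 1; all invariant factors of ∂_1 are 1 so no torsion. So H_0 = Z.
rank ∂_1 = 8, rank ∂_2 = 18 ⇒ b_1 = 27 − 8 − 18 = 1; ∂_2 has invariant factor(s) [2] giving torsion. So H_1 = Z ⊕ Z/2.
rank ∂_2 = 18, rank ∂_3 = 0 ⇒ b_2 = 18 − 18 − 0 = 0. So H_2 = 0.

H_0 ≅ Z,  H_1 ≅ Z ⊕ Z/2,  H_2 = 0.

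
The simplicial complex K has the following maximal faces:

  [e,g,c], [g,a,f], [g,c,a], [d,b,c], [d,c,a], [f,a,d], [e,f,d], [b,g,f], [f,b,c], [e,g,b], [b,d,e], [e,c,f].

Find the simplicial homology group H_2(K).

Fix the vertex order a < b < c < d < e < f < g and write every simplex with vertices in increasing order. Then dim K = 2 and the simplices of K are:

  0-simplices (7): a, b, c, d, e, f, g
  1-simplices (18): ac, ad, af, ag, bc, bd, be, bf, bg, cd, ce, cf, cg, de, df, ef, eg, fg
  2-simplices (12): acd, acg, adf, afg, bcd, bcf, bde, beg, bfg, cef, ceg, def

giving chain groups C_0 ≅ Z^7, C_1 ≅ Z^18, C_2 ≅ Z^12.

Boundary ∂_1: C_1 → C_0 maps an edge to its endpoints' difference, ∂[p,q] = q − p. For instance
  ∂bd = d − b.
As a 7×18 matrix over Z this has rank 6, with invariant factors (1,1,1,1,1,1).

Boundary ∂_2: C_2 → C_1 sends each 2-simplex [p,q,r] to [q,r] − [p,r] + [p,q]. For instance
  ∂def = ef − df + de,
  ∂beg = eg − bg + be.
The resulting 18×12 matrix has rank 12, and its Smith normal form has invariant factors (1,1,1,1,1,1,1,1,1,1,1,2).

Now H_k = ker ∂_k / im ∂_{k+1}, so:

  H_2: rank ker ∂_2 − rank ∂_3 = (12 − 12) − 0 = 0, and there is no ∂_3, so H_2 ≅ 0.

H_2 = 0.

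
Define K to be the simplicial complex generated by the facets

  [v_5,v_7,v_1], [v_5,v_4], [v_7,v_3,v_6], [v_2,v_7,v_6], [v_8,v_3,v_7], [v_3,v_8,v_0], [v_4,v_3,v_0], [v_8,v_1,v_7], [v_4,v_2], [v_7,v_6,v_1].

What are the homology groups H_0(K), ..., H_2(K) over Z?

H_0 = Z,  H_1 = Z^2,  H_2 = 0.

Take the total order v_0 < v_1 < v_2 < v_3 < v_4 < v_5 < v_6 < v_7 < v_8 on the vertex set. Then K (dimension 2) consists of the simplices:

  0-simplices (9): [v_0], [v_1], [v_2], [v_3], [v_4], [v_5], [v_6], [v_7], [v_8]
  1-simplices (18): (18 of them)
  2-simplices (8): [v_0,v_3,v_4], [v_0,v_3,v_8], [v_1,v_5,v_7], [v_1,v_6,v_7], [v_1,v_7,v_8], [v_2,v_6,v_7], [v_3,v_6,v_7], [v_3,v_7,v_8]

giving chain groups C_0 ≅ Z^9, C_1 ≅ Z^18, C_2 ≅ Z^8.

Boundary ∂_1: C_1 → C_0 is given by ∂[p,q] = [q] − [p]. For instance
  ∂[v_3,v_6] = [v_6] − [v_3].
This gives a 9×18 integer matrix of rank 8; reducing to Smith normal form yields diagonal entries (1,1,1,1,1,1,1,1).

The boundary map ∂_2: C_2 → C_1 acts by ∂[p,q,r] = [q,r] − [p,r] + [p,q]. For instance
  ∂[v_0,v_3,v_8] = [v_3,v_8] − [v_0,v_8] + [v_0,v_3],
  ∂[v_2,v_6,v_7] = [v_6,v_7] − [v_2,v_7] + [v_2,v_6].
This gives a 18×8 integer matrix of rank 8; reducing to Smith normal form yields diagonal entries (1,1,1,1,1,1,1,1).

Reading off H_k = ker ∂_k / im ∂_{k+1}:

  H_0: rank C_0 − rank ∂_1 = 9 − 8 = 1, and the invariant factors of ∂_1 are all 1, so H_0 ≅ Z.
  H_1: rank ker ∂_1 − rank ∂_2 = (18 − 8) − 8 = 2, and the invariant factors of ∂_2 are all 1, so H_1 ≅ Z^2.
  H_2: rank ker ∂_2 − rank ∂_3 = (8 − 8) − 0 = 0, and there is no ∂_3, so H_2 ≅ 0.

As a check, the Euler characteristic is 9 − 18 + 8 = -1, which agrees with 1 − 2 + 0 = -1.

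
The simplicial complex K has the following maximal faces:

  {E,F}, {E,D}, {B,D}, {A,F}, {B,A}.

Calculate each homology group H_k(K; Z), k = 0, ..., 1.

H_0 ≅ Z,  H_1 ≅ Z.

Fix the vertex order A < B < D < E < F and write every simplex with vertices in increasing order. Then dim K = 1 and the simplices of K are:

  0-simplices (5): A, B, D, E, F
  1-simplices (5): AB, AF, BD, DE, EF

so the chain groups are C_0 ≅ Z^5, C_1 ≅ Z^5.

The boundary map ∂_1: C_1 → C_0 sends each edge [p,q] (with p < q) to q − p.
The resulting 5×5 matrix has rank 4, and its Smith normal form has invariant factors (1,1,1,1).

Computing H_k = (kernel of ∂_k) / (image of ∂_{k+1}):

  H_0: rank C_0 − rank ∂_1 = 5 − 4 = 1, and the invariant factors of ∂_1 are all 1, so H_0 ≅ Z.
  H_1: rank ker ∂_1 − rank ∂_2 = (5 − 4) − 0 = 1, and there is no ∂_2, so H_1 ≅ Z.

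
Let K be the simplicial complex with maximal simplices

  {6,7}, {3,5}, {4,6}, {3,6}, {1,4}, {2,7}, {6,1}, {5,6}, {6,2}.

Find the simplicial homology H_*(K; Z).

Order the vertices as 1 < 2 < 3 < 4 < 5 < 6 < 7. Listing each simplex with vertices in this order, K has dimension 1 with simplices:

  0-simplices (7): [1], [2], [3], [4], [5], [6], [7]
  1-simplices (9): [1,4], [1,6], [2,6], [2,7], [3,5], [3,6], [4,6], [5,6], [6,7]

Hence C_0 ≅ Z^7, C_1 ≅ Z^9.

Boundary ∂_1: C_1 → C_0 sends each edge [p,q] (with p < q) to q − p.
As a 7×9 matrix over Z this has rank 6, with invariant factors (1,1,1,1,1,1).

Reading off H_k = ker ∂_k / im ∂_{k+1}:

  H_0: rank C_0 − rank ∂_1 = 7 − 6 = 1, and the invariant factors of ∂_1 are all 1, so H_0 = Z.
  H_1: rank ker ∂_1 − rank ∂_2 = (9 − 6) − 0 = 3, and there is no ∂_2, so H_1 = Z^3.

H_0 = Z,  H_1 = Z^3.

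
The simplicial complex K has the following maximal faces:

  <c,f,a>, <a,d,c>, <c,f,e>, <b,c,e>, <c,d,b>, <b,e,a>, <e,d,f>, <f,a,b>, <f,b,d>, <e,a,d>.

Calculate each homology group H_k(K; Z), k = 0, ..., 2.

H_0 = Z,  H_1 = Z/2Z,  H_2 = 0.

Fix the vertex order a < b < c < d < e < f and write every simplex with vertices in increasing order. Then dim K = 2 and the simplices of K are:

  0-simplices (6): a, b, c, d, e, f
  1-simplices (15): ab, ac, ad, ae, af, bc, bd, be, bf, cd, ce, cf, de, df, ef
  2-simplices (10): abe, abf, acd, acf, ade, bcd, bce, bdf, cef, def

Hence C_0 ≅ Z^6, C_1 ≅ Z^15, C_2 ≅ Z^10.

∂_1: C_1 → C_0 is given by ∂[p,q] = [q] − [p]. For instance
  ∂ef = f − e.
As a 6×15 matrix over Z this has rank 5, with invariant factors (1,1,1,1,1).

The boundary map ∂_2: C_2 → C_1 sends each 2-simplex [p,q,r] to [q,r] − [p,r] + [p,q]. For instance
  ∂ade = de − ae + ad,
  ∂abf = bf − af + ab.
The 15×10 boundary matrix has rank 10 and Smith normal form diag(1,1,1,1,1,1,1,1,1,2).

Now H_k = ker ∂_k / im ∂_{k+1}, so:

  H_0: rank C_0 − rank ∂_1 = 6 − 5 = 1, and the invariant factors of ∂_1 are all 1, so H_0 ≅ Z.
  H_1: rank ker ∂_1 − rank ∂_2 = (15 − 5) − 10 = 0, and ∂_2 has invariant factor 2 > 1, so H_1 ≅ Z/2Z.
  H_2: rank ker ∂_2 − rank ∂_3 = (10 − 10) − 0 = 0, and there is no ∂_3, so H_2 ≅ 0.

As a check, the Euler characteristic is 6 − 15 + 10 = 1, which agrees with 1 − 0 + 0 = 1.
(K is a triangulation of the real projective plane RP^2.)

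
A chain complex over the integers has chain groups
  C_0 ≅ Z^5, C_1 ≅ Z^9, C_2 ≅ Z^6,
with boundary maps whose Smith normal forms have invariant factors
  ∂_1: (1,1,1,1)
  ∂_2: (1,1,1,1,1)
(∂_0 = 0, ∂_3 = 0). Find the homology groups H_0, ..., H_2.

H_0: b_0 = 5 − 0 − 4 = 1; torsion from ∂_1 factors > 1: none. So H_0 ≅ Z.
H_1: b_1 = 9 − 4 − 5 = 0; torsion from ∂_2 factors > 1: none. So H_1 ≅ 0.
H_2: b_2 = 6 − 5 − 0 = 1; torsion from ∂_3 factors > 1: none. So H_2 ≅ Z.

H_0 ≅ Z,  H_1 = 0,  H_2 ≅ Z.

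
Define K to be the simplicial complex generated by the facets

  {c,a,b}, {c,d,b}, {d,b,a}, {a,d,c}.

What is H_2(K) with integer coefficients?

H_2 = Z.

Order the vertices as a < b < c < d. Listing each simplex with vertices in this order, K has dimension 2 with simplices:

  0-simplices (4): a, b, c, d
  1-simplices (6): ab, ac, ad, bc, bd, cd
  2-simplices (4): abc, abd, acd, bcd

giving chain groups C_0 ≅ Z^4, C_1 ≅ Z^6, C_2 ≅ Z^4.

The boundary map ∂_1: C_1 → C_0 sends each edge [p,q] (with p < q) to q − p. For instance
  ∂ac = c − a.
As a 4×6 matrix over Z this has rank 3, with invariant factors (1,1,1).

The boundary map ∂_2: C_2 → C_1 maps a triangle to the signed sum of its edges. For instance
  ∂bcd = cd − bd + bc,
  ∂acd = cd − ad + ac.
This gives a 6×4 integer matrix of rank 3; reducing to Smith normal form yields diagonal entries (1,1,1).

Computing H_k = (kernel of ∂_k) / (image of ∂_{k+1}):

  H_2: rank ker ∂_2 − rank ∂_3 = (4 − 3) − 0 = 1, and there is no ∂_3, so H_2 = Z.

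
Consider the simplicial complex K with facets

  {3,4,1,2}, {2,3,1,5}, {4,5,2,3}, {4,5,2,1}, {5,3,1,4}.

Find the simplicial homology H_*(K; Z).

H_0 = Z,  H_1 = 0,  H_2 = 0,  H_3 = Z.

We work with the vertex ordering 1 < 2 < 3 < 4 < 5. The simplices of K, each written with vertices in increasing order, are:

  0-simplices (5): [1], [2], [3], [4], [5]
  1-simplices (10): [1,2], [1,3], [1,4], [1,5], [2,3], [2,4], [2,5], [3,4], [3,5], [4,5]
  2-simplices (10): [1,2,3], [1,2,4], [1,2,5], [1,3,4], [1,3,5], [1,4,5], [2,3,4], [2,3,5], [2,4,5], [3,4,5]
  3-simplices (5): [1,2,3,4], [1,2,3,5], [1,2,4,5], [1,3,4,5], [2,3,4,5]

giving chain groups C_0 ≅ Z^5, C_1 ≅ Z^10, C_2 ≅ Z^10, C_3 ≅ Z^5.

Boundary ∂_1: C_1 → C_0 is given by ∂[p,q] = [q] − [p].
This gives a 5×10 integer matrix of rank 4; reducing to Smith normal form yields diagonal entries (1,1,1,1).

The boundary map ∂_2: C_2 → C_1 acts by ∂[p,q,r] = [q,r] − [p,r] + [p,q]. For instance
  ∂[3,4,5] = [4,5] − [3,5] + [3,4],
  ∂[1,2,4] = [2,4] − [1,4] + [1,2].
The 10×10 boundary matrix has rank 6 and Smith normal form diag(1,1,1,1,1,1).

∂_3: C_3 → C_2 sends each 3-simplex σ to the alternating sum Σ_i (−1)^i (σ with its i-th vertex removed). For instance
  ∂[1,2,3,5] = [2,3,5] − [1,3,5] + [1,2,5] − [1,2,3],
  ∂[2,3,4,5] = [3,4,5] − [2,4,5] + [2,3,5] − [2,3,4].
The resulting 10×5 matrix has rank 4, and its Smith normal form has invariant factors (1,1,1,1).

Now H_k = ker ∂_k / im ∂_{k+1}, so:

  H_0: rank C_0 − rank ∂_1 = 5 − 4 = 1, and the invariant factors of ∂_1 are all 1, so H_0 = Z.
  H_1: rank ker ∂_1 − rank ∂_2 = (10 − 4) − 6 = 0, and the invariant factors of ∂_2 are all 1, so H_1 = 0.
  H_2: rank ker ∂_2 − rank ∂_3 = (10 − 6) − 4 = 0, and the invariant factors of ∂_3 are all 1, so H_2 = 0.
  H_3: rank ker ∂_3 − rank ∂_4 = (5 − 4) − 0 = 1, and there is no ∂_4, so H_3 = Z.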